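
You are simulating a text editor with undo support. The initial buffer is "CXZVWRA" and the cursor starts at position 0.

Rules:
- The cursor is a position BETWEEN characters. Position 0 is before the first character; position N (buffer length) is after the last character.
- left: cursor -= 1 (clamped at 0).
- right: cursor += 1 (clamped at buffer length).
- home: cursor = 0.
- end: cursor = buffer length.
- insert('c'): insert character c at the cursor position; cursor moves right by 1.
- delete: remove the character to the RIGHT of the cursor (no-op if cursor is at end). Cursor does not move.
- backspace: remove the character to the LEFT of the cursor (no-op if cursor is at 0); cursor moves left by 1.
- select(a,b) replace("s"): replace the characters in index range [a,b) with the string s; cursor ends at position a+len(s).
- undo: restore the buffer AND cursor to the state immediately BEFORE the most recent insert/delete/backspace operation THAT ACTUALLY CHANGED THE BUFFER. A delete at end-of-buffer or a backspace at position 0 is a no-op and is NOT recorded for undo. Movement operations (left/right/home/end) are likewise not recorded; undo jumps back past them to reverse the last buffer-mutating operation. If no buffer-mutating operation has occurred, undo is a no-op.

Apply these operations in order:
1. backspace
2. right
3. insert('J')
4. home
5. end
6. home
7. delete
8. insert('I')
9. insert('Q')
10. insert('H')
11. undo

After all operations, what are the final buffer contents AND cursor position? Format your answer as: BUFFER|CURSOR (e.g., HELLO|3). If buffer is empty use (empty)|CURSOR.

After op 1 (backspace): buf='CXZVWRA' cursor=0
After op 2 (right): buf='CXZVWRA' cursor=1
After op 3 (insert('J')): buf='CJXZVWRA' cursor=2
After op 4 (home): buf='CJXZVWRA' cursor=0
After op 5 (end): buf='CJXZVWRA' cursor=8
After op 6 (home): buf='CJXZVWRA' cursor=0
After op 7 (delete): buf='JXZVWRA' cursor=0
After op 8 (insert('I')): buf='IJXZVWRA' cursor=1
After op 9 (insert('Q')): buf='IQJXZVWRA' cursor=2
After op 10 (insert('H')): buf='IQHJXZVWRA' cursor=3
After op 11 (undo): buf='IQJXZVWRA' cursor=2

Answer: IQJXZVWRA|2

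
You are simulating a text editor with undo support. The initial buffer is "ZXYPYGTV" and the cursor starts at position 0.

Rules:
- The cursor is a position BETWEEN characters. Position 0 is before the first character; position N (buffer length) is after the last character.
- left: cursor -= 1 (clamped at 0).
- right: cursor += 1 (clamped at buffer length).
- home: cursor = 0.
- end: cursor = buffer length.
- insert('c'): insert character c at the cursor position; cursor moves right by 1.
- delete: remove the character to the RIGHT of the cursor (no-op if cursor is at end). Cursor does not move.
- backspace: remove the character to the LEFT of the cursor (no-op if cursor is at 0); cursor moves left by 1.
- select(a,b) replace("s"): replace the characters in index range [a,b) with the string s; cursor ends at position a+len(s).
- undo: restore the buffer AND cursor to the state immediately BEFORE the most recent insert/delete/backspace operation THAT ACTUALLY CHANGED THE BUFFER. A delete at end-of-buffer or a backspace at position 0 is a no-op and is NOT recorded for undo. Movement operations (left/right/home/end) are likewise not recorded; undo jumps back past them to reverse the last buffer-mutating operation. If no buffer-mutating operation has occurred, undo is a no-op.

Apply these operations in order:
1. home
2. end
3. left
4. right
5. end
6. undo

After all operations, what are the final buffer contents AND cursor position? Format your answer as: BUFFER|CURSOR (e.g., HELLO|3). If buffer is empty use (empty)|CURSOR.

After op 1 (home): buf='ZXYPYGTV' cursor=0
After op 2 (end): buf='ZXYPYGTV' cursor=8
After op 3 (left): buf='ZXYPYGTV' cursor=7
After op 4 (right): buf='ZXYPYGTV' cursor=8
After op 5 (end): buf='ZXYPYGTV' cursor=8
After op 6 (undo): buf='ZXYPYGTV' cursor=8

Answer: ZXYPYGTV|8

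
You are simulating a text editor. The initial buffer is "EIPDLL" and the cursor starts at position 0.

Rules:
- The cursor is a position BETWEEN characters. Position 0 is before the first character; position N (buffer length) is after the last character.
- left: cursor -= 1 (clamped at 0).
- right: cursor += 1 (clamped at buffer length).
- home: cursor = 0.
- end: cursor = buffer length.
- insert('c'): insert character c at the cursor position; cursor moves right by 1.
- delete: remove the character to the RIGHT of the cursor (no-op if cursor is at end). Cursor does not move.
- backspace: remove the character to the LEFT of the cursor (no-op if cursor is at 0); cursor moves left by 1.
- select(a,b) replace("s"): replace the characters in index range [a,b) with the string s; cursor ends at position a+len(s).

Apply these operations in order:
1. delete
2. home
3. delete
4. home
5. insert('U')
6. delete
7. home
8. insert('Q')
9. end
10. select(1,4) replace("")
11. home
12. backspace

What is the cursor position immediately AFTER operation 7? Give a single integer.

After op 1 (delete): buf='IPDLL' cursor=0
After op 2 (home): buf='IPDLL' cursor=0
After op 3 (delete): buf='PDLL' cursor=0
After op 4 (home): buf='PDLL' cursor=0
After op 5 (insert('U')): buf='UPDLL' cursor=1
After op 6 (delete): buf='UDLL' cursor=1
After op 7 (home): buf='UDLL' cursor=0

Answer: 0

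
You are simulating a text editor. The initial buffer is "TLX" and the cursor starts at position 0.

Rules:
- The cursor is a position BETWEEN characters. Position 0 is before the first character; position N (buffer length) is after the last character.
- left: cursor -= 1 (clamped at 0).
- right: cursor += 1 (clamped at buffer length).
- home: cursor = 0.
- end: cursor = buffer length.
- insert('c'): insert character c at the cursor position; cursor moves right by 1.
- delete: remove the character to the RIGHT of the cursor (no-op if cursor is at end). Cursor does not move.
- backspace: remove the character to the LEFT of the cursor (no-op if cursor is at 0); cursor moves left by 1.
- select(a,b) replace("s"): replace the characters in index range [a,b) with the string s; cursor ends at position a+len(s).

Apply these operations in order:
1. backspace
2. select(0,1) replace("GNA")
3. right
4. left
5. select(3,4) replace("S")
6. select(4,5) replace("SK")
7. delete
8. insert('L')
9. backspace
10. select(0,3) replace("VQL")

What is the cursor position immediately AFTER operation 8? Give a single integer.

Answer: 7

Derivation:
After op 1 (backspace): buf='TLX' cursor=0
After op 2 (select(0,1) replace("GNA")): buf='GNALX' cursor=3
After op 3 (right): buf='GNALX' cursor=4
After op 4 (left): buf='GNALX' cursor=3
After op 5 (select(3,4) replace("S")): buf='GNASX' cursor=4
After op 6 (select(4,5) replace("SK")): buf='GNASSK' cursor=6
After op 7 (delete): buf='GNASSK' cursor=6
After op 8 (insert('L')): buf='GNASSKL' cursor=7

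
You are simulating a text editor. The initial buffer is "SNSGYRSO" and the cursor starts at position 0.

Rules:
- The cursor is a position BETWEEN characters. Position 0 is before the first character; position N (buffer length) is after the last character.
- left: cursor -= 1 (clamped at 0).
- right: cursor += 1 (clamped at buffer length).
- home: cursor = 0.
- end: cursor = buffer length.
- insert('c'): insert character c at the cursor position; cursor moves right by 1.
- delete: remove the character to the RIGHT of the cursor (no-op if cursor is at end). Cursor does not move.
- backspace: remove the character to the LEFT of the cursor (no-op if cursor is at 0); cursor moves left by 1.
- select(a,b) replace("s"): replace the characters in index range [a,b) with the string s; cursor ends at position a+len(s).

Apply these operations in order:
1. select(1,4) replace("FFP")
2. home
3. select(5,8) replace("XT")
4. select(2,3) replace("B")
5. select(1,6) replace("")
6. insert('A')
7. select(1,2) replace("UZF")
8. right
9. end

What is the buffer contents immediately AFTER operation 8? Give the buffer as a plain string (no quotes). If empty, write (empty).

After op 1 (select(1,4) replace("FFP")): buf='SFFPYRSO' cursor=4
After op 2 (home): buf='SFFPYRSO' cursor=0
After op 3 (select(5,8) replace("XT")): buf='SFFPYXT' cursor=7
After op 4 (select(2,3) replace("B")): buf='SFBPYXT' cursor=3
After op 5 (select(1,6) replace("")): buf='ST' cursor=1
After op 6 (insert('A')): buf='SAT' cursor=2
After op 7 (select(1,2) replace("UZF")): buf='SUZFT' cursor=4
After op 8 (right): buf='SUZFT' cursor=5

Answer: SUZFT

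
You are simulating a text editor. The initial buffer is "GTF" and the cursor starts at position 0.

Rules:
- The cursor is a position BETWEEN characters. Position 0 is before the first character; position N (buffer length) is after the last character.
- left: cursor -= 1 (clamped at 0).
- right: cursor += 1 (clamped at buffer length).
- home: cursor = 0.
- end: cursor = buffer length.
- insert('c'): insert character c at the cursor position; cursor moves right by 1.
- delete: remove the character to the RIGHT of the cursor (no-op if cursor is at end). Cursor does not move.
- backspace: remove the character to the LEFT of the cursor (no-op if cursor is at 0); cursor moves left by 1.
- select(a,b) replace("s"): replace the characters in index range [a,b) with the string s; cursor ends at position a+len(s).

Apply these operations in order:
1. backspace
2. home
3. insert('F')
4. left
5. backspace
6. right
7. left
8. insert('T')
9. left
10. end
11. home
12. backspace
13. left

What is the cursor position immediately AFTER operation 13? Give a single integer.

Answer: 0

Derivation:
After op 1 (backspace): buf='GTF' cursor=0
After op 2 (home): buf='GTF' cursor=0
After op 3 (insert('F')): buf='FGTF' cursor=1
After op 4 (left): buf='FGTF' cursor=0
After op 5 (backspace): buf='FGTF' cursor=0
After op 6 (right): buf='FGTF' cursor=1
After op 7 (left): buf='FGTF' cursor=0
After op 8 (insert('T')): buf='TFGTF' cursor=1
After op 9 (left): buf='TFGTF' cursor=0
After op 10 (end): buf='TFGTF' cursor=5
After op 11 (home): buf='TFGTF' cursor=0
After op 12 (backspace): buf='TFGTF' cursor=0
After op 13 (left): buf='TFGTF' cursor=0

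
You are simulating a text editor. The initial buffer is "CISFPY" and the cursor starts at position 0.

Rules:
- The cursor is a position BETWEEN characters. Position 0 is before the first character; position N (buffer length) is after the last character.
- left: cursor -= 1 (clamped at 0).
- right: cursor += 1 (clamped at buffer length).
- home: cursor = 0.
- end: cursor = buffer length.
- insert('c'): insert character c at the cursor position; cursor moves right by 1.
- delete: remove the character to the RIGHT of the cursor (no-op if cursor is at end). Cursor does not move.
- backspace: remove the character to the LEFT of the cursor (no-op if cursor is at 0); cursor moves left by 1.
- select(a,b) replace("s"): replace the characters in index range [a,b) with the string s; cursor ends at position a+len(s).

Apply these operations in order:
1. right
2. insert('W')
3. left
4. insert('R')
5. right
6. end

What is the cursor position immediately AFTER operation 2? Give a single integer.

Answer: 2

Derivation:
After op 1 (right): buf='CISFPY' cursor=1
After op 2 (insert('W')): buf='CWISFPY' cursor=2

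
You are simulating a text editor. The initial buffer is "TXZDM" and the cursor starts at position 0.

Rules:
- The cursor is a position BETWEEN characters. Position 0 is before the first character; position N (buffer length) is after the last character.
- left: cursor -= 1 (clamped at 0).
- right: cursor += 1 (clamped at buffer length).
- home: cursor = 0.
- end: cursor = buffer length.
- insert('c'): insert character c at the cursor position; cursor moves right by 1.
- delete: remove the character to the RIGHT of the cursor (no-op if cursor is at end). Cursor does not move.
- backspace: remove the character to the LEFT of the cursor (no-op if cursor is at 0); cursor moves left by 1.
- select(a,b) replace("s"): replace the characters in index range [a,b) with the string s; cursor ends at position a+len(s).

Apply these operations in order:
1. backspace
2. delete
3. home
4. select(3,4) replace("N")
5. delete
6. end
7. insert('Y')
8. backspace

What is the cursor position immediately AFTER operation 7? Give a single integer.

After op 1 (backspace): buf='TXZDM' cursor=0
After op 2 (delete): buf='XZDM' cursor=0
After op 3 (home): buf='XZDM' cursor=0
After op 4 (select(3,4) replace("N")): buf='XZDN' cursor=4
After op 5 (delete): buf='XZDN' cursor=4
After op 6 (end): buf='XZDN' cursor=4
After op 7 (insert('Y')): buf='XZDNY' cursor=5

Answer: 5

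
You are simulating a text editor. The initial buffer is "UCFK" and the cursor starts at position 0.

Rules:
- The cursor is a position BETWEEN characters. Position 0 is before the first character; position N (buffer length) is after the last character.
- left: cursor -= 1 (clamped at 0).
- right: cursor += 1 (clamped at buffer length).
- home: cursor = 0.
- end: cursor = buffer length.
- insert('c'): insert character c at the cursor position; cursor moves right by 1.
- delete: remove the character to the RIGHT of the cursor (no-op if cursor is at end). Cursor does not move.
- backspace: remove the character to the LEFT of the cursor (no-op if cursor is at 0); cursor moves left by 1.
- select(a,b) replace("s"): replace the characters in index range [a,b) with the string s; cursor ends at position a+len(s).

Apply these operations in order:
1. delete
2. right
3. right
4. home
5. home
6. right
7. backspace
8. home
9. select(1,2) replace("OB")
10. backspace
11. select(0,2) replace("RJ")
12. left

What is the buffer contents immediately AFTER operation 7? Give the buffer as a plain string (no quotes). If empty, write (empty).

After op 1 (delete): buf='CFK' cursor=0
After op 2 (right): buf='CFK' cursor=1
After op 3 (right): buf='CFK' cursor=2
After op 4 (home): buf='CFK' cursor=0
After op 5 (home): buf='CFK' cursor=0
After op 6 (right): buf='CFK' cursor=1
After op 7 (backspace): buf='FK' cursor=0

Answer: FK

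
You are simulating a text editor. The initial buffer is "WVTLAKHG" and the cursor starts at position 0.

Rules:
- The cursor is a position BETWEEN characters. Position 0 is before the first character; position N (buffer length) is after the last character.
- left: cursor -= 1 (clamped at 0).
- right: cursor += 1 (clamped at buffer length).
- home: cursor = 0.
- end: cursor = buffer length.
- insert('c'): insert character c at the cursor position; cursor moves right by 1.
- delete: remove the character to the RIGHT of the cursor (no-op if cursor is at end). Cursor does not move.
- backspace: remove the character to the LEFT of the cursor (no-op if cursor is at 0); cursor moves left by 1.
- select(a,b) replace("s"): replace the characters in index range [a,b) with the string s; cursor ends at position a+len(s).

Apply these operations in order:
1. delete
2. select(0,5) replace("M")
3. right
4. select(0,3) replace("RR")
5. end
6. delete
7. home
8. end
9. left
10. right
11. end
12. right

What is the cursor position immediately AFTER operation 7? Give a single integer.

Answer: 0

Derivation:
After op 1 (delete): buf='VTLAKHG' cursor=0
After op 2 (select(0,5) replace("M")): buf='MHG' cursor=1
After op 3 (right): buf='MHG' cursor=2
After op 4 (select(0,3) replace("RR")): buf='RR' cursor=2
After op 5 (end): buf='RR' cursor=2
After op 6 (delete): buf='RR' cursor=2
After op 7 (home): buf='RR' cursor=0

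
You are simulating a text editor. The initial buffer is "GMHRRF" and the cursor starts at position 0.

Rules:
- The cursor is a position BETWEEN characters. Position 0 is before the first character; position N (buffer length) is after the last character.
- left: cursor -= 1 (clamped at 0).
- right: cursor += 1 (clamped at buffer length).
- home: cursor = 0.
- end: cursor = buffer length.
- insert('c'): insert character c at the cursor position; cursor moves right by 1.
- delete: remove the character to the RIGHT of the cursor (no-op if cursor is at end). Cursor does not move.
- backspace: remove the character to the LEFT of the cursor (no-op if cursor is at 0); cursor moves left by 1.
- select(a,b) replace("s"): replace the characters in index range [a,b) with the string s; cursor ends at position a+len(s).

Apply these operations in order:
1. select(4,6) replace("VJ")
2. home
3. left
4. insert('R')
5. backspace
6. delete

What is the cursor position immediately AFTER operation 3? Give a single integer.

Answer: 0

Derivation:
After op 1 (select(4,6) replace("VJ")): buf='GMHRVJ' cursor=6
After op 2 (home): buf='GMHRVJ' cursor=0
After op 3 (left): buf='GMHRVJ' cursor=0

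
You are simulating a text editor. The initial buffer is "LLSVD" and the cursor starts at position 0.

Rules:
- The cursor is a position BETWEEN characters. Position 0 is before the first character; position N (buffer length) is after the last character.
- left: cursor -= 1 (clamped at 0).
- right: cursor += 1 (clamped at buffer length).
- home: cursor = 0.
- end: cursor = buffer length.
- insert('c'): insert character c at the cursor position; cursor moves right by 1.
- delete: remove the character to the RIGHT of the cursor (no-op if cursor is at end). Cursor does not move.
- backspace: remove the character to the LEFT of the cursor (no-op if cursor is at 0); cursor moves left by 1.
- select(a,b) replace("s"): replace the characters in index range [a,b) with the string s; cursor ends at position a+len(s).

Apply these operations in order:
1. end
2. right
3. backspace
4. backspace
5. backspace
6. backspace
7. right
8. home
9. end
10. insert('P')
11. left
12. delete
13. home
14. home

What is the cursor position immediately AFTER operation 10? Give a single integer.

After op 1 (end): buf='LLSVD' cursor=5
After op 2 (right): buf='LLSVD' cursor=5
After op 3 (backspace): buf='LLSV' cursor=4
After op 4 (backspace): buf='LLS' cursor=3
After op 5 (backspace): buf='LL' cursor=2
After op 6 (backspace): buf='L' cursor=1
After op 7 (right): buf='L' cursor=1
After op 8 (home): buf='L' cursor=0
After op 9 (end): buf='L' cursor=1
After op 10 (insert('P')): buf='LP' cursor=2

Answer: 2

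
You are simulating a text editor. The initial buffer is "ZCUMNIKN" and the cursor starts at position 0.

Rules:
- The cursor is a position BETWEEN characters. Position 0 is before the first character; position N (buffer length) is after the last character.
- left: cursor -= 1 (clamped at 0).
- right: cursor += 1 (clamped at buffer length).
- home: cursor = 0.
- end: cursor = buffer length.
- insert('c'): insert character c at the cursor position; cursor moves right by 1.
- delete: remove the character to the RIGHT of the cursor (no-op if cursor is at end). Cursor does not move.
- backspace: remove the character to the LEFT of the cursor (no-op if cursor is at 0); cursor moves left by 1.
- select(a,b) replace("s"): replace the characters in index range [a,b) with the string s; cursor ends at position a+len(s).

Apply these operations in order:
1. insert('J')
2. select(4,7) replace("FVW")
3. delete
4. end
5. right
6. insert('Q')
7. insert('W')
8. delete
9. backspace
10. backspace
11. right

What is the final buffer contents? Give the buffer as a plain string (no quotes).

Answer: JZCUFVWN

Derivation:
After op 1 (insert('J')): buf='JZCUMNIKN' cursor=1
After op 2 (select(4,7) replace("FVW")): buf='JZCUFVWKN' cursor=7
After op 3 (delete): buf='JZCUFVWN' cursor=7
After op 4 (end): buf='JZCUFVWN' cursor=8
After op 5 (right): buf='JZCUFVWN' cursor=8
After op 6 (insert('Q')): buf='JZCUFVWNQ' cursor=9
After op 7 (insert('W')): buf='JZCUFVWNQW' cursor=10
After op 8 (delete): buf='JZCUFVWNQW' cursor=10
After op 9 (backspace): buf='JZCUFVWNQ' cursor=9
After op 10 (backspace): buf='JZCUFVWN' cursor=8
After op 11 (right): buf='JZCUFVWN' cursor=8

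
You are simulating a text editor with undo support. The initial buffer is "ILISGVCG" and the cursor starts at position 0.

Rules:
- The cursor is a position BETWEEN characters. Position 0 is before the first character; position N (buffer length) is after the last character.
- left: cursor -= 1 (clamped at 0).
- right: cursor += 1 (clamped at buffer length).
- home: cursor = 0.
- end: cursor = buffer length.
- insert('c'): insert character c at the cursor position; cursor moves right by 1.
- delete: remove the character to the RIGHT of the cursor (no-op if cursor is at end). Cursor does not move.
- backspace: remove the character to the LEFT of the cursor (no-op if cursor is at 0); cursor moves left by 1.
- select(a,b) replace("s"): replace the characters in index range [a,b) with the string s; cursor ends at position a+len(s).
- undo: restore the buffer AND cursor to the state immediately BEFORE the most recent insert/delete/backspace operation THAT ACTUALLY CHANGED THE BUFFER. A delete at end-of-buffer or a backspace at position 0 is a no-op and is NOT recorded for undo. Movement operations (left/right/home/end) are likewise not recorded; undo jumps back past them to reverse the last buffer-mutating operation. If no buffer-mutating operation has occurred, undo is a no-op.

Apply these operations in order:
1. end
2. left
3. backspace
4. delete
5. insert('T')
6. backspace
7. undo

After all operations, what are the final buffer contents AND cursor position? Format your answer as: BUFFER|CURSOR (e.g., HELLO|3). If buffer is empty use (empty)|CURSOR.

Answer: ILISGVT|7

Derivation:
After op 1 (end): buf='ILISGVCG' cursor=8
After op 2 (left): buf='ILISGVCG' cursor=7
After op 3 (backspace): buf='ILISGVG' cursor=6
After op 4 (delete): buf='ILISGV' cursor=6
After op 5 (insert('T')): buf='ILISGVT' cursor=7
After op 6 (backspace): buf='ILISGV' cursor=6
After op 7 (undo): buf='ILISGVT' cursor=7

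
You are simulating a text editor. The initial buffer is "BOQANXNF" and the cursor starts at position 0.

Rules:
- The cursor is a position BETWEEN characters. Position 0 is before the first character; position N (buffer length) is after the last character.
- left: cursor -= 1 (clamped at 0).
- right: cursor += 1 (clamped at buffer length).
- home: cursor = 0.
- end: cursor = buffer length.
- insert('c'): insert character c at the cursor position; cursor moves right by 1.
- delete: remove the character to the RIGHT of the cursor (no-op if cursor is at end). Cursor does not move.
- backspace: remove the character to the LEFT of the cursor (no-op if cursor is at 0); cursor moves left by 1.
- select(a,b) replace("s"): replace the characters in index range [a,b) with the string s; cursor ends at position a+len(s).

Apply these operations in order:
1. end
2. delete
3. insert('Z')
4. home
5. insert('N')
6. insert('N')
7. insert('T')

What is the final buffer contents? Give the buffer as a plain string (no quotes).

After op 1 (end): buf='BOQANXNF' cursor=8
After op 2 (delete): buf='BOQANXNF' cursor=8
After op 3 (insert('Z')): buf='BOQANXNFZ' cursor=9
After op 4 (home): buf='BOQANXNFZ' cursor=0
After op 5 (insert('N')): buf='NBOQANXNFZ' cursor=1
After op 6 (insert('N')): buf='NNBOQANXNFZ' cursor=2
After op 7 (insert('T')): buf='NNTBOQANXNFZ' cursor=3

Answer: NNTBOQANXNFZ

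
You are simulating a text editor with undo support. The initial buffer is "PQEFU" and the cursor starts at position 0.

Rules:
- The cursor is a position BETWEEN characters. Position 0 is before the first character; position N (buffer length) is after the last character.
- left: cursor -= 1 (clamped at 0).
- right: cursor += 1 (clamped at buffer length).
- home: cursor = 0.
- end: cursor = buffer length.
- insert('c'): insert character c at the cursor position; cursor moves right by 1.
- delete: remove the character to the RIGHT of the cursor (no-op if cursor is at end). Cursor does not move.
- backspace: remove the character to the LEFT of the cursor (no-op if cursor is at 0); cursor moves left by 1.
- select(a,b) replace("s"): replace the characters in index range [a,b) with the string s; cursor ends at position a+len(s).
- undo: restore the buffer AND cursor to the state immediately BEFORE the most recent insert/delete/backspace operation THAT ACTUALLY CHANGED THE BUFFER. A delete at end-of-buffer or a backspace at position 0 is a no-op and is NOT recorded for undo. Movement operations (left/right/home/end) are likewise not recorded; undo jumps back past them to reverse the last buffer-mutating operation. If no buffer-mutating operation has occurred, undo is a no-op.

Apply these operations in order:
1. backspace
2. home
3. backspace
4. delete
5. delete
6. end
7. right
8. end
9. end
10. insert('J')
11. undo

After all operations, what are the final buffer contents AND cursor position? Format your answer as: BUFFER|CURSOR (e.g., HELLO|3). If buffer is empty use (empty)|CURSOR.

After op 1 (backspace): buf='PQEFU' cursor=0
After op 2 (home): buf='PQEFU' cursor=0
After op 3 (backspace): buf='PQEFU' cursor=0
After op 4 (delete): buf='QEFU' cursor=0
After op 5 (delete): buf='EFU' cursor=0
After op 6 (end): buf='EFU' cursor=3
After op 7 (right): buf='EFU' cursor=3
After op 8 (end): buf='EFU' cursor=3
After op 9 (end): buf='EFU' cursor=3
After op 10 (insert('J')): buf='EFUJ' cursor=4
After op 11 (undo): buf='EFU' cursor=3

Answer: EFU|3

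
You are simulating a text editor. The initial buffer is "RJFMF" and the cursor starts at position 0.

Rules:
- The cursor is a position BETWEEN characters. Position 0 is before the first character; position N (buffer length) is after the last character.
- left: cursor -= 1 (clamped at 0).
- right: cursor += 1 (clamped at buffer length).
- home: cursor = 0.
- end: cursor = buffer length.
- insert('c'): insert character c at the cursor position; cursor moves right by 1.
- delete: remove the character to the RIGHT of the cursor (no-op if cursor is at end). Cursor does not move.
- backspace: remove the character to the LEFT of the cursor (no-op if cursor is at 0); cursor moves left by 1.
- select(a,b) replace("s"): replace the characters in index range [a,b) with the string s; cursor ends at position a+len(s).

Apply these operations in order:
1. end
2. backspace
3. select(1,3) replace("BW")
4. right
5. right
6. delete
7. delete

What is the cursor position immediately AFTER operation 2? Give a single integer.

After op 1 (end): buf='RJFMF' cursor=5
After op 2 (backspace): buf='RJFM' cursor=4

Answer: 4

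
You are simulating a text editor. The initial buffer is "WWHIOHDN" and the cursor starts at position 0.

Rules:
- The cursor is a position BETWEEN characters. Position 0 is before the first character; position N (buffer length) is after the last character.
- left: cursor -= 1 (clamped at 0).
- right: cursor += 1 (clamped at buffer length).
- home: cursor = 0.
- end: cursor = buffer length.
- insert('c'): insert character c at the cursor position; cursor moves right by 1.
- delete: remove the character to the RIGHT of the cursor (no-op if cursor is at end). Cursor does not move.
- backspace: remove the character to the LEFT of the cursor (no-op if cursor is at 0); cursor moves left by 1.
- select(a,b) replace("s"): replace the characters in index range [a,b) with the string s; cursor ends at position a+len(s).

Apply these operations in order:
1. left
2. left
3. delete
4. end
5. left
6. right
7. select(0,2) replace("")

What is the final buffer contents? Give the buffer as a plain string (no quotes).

Answer: IOHDN

Derivation:
After op 1 (left): buf='WWHIOHDN' cursor=0
After op 2 (left): buf='WWHIOHDN' cursor=0
After op 3 (delete): buf='WHIOHDN' cursor=0
After op 4 (end): buf='WHIOHDN' cursor=7
After op 5 (left): buf='WHIOHDN' cursor=6
After op 6 (right): buf='WHIOHDN' cursor=7
After op 7 (select(0,2) replace("")): buf='IOHDN' cursor=0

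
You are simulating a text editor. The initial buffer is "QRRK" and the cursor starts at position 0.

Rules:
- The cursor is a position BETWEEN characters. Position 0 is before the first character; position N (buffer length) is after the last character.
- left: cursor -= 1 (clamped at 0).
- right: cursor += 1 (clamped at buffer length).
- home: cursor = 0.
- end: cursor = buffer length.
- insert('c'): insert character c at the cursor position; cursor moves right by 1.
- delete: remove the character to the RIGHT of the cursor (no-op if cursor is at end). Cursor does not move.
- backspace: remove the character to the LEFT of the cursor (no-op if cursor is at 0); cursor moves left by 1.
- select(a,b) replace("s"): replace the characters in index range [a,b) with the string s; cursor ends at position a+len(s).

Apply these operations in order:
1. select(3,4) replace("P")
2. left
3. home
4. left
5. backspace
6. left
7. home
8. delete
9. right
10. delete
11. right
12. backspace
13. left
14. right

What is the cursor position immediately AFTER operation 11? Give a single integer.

After op 1 (select(3,4) replace("P")): buf='QRRP' cursor=4
After op 2 (left): buf='QRRP' cursor=3
After op 3 (home): buf='QRRP' cursor=0
After op 4 (left): buf='QRRP' cursor=0
After op 5 (backspace): buf='QRRP' cursor=0
After op 6 (left): buf='QRRP' cursor=0
After op 7 (home): buf='QRRP' cursor=0
After op 8 (delete): buf='RRP' cursor=0
After op 9 (right): buf='RRP' cursor=1
After op 10 (delete): buf='RP' cursor=1
After op 11 (right): buf='RP' cursor=2

Answer: 2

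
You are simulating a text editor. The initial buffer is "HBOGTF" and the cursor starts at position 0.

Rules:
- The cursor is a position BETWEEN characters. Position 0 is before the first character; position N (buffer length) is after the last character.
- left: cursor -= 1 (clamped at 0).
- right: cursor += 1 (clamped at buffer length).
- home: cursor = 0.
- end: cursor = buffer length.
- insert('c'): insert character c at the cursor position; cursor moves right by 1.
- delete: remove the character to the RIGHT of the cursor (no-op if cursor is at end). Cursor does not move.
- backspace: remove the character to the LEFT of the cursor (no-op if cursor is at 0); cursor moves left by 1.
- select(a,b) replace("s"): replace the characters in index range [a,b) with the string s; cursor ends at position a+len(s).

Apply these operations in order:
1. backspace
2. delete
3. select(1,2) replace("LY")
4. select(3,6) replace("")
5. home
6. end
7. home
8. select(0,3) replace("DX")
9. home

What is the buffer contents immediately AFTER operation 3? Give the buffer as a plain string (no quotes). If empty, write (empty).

After op 1 (backspace): buf='HBOGTF' cursor=0
After op 2 (delete): buf='BOGTF' cursor=0
After op 3 (select(1,2) replace("LY")): buf='BLYGTF' cursor=3

Answer: BLYGTF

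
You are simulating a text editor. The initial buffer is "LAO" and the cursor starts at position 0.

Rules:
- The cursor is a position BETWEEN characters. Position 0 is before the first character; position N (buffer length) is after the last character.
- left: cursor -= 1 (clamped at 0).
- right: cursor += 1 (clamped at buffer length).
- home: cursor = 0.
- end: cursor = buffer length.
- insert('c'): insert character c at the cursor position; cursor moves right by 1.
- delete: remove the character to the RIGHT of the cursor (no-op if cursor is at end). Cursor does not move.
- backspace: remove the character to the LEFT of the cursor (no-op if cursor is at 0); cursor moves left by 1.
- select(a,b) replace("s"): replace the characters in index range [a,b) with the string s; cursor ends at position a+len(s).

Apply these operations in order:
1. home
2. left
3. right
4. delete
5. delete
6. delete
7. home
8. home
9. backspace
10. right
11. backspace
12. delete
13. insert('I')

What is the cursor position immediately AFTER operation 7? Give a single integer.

Answer: 0

Derivation:
After op 1 (home): buf='LAO' cursor=0
After op 2 (left): buf='LAO' cursor=0
After op 3 (right): buf='LAO' cursor=1
After op 4 (delete): buf='LO' cursor=1
After op 5 (delete): buf='L' cursor=1
After op 6 (delete): buf='L' cursor=1
After op 7 (home): buf='L' cursor=0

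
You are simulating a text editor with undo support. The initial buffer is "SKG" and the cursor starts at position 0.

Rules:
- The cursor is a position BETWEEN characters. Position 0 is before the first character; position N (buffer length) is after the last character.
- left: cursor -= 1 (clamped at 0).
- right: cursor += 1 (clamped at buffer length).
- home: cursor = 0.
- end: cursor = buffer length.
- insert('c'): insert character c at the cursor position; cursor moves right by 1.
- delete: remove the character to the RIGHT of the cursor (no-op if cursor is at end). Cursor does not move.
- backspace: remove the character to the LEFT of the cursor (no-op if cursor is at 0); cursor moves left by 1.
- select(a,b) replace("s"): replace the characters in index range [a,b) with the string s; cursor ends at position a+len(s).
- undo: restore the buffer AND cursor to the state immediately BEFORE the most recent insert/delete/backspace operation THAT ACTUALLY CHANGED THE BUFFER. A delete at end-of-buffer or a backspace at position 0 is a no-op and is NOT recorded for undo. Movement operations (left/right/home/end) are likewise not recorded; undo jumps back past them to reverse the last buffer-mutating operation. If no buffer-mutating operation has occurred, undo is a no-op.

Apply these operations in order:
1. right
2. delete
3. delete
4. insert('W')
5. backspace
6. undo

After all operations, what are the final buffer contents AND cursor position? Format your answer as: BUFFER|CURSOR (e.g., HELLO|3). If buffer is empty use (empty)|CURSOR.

Answer: SW|2

Derivation:
After op 1 (right): buf='SKG' cursor=1
After op 2 (delete): buf='SG' cursor=1
After op 3 (delete): buf='S' cursor=1
After op 4 (insert('W')): buf='SW' cursor=2
After op 5 (backspace): buf='S' cursor=1
After op 6 (undo): buf='SW' cursor=2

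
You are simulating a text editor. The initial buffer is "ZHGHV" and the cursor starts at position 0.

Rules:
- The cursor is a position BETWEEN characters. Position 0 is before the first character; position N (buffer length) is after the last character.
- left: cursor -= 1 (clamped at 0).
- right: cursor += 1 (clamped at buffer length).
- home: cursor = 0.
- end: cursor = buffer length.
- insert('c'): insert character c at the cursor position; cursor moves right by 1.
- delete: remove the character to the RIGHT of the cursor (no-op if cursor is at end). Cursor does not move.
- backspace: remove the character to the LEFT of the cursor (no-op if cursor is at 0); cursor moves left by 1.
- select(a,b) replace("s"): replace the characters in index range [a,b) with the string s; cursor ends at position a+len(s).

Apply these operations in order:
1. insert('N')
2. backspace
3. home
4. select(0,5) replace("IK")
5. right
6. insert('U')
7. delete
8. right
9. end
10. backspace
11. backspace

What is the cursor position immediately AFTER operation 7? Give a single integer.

After op 1 (insert('N')): buf='NZHGHV' cursor=1
After op 2 (backspace): buf='ZHGHV' cursor=0
After op 3 (home): buf='ZHGHV' cursor=0
After op 4 (select(0,5) replace("IK")): buf='IK' cursor=2
After op 5 (right): buf='IK' cursor=2
After op 6 (insert('U')): buf='IKU' cursor=3
After op 7 (delete): buf='IKU' cursor=3

Answer: 3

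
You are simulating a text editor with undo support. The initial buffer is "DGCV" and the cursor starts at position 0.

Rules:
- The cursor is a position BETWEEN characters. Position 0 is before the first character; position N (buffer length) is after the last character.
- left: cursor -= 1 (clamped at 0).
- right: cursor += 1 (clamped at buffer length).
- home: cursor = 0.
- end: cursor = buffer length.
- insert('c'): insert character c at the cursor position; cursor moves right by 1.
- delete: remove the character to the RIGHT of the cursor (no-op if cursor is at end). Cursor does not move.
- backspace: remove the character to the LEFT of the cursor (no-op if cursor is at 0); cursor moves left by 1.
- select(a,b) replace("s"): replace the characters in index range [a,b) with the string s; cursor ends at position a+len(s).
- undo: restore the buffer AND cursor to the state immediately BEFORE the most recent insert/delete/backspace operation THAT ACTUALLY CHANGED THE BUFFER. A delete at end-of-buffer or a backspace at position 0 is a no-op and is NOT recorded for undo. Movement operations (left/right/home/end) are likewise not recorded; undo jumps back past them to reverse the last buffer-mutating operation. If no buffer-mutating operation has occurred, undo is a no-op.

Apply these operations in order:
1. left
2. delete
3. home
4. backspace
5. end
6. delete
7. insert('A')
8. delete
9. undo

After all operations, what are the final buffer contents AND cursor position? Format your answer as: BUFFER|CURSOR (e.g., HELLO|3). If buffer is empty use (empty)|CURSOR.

After op 1 (left): buf='DGCV' cursor=0
After op 2 (delete): buf='GCV' cursor=0
After op 3 (home): buf='GCV' cursor=0
After op 4 (backspace): buf='GCV' cursor=0
After op 5 (end): buf='GCV' cursor=3
After op 6 (delete): buf='GCV' cursor=3
After op 7 (insert('A')): buf='GCVA' cursor=4
After op 8 (delete): buf='GCVA' cursor=4
After op 9 (undo): buf='GCV' cursor=3

Answer: GCV|3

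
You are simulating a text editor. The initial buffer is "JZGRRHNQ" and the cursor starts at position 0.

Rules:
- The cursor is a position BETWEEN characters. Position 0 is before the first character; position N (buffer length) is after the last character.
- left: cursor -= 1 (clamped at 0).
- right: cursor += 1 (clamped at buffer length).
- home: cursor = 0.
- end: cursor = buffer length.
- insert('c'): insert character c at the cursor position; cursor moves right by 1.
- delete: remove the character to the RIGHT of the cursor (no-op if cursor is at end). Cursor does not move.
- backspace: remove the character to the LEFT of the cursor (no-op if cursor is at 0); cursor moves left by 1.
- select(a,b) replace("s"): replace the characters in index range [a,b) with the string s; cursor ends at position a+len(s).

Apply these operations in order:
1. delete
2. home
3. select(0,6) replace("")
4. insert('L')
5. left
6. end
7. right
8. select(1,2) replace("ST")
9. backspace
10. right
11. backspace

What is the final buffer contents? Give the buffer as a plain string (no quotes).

Answer: L

Derivation:
After op 1 (delete): buf='ZGRRHNQ' cursor=0
After op 2 (home): buf='ZGRRHNQ' cursor=0
After op 3 (select(0,6) replace("")): buf='Q' cursor=0
After op 4 (insert('L')): buf='LQ' cursor=1
After op 5 (left): buf='LQ' cursor=0
After op 6 (end): buf='LQ' cursor=2
After op 7 (right): buf='LQ' cursor=2
After op 8 (select(1,2) replace("ST")): buf='LST' cursor=3
After op 9 (backspace): buf='LS' cursor=2
After op 10 (right): buf='LS' cursor=2
After op 11 (backspace): buf='L' cursor=1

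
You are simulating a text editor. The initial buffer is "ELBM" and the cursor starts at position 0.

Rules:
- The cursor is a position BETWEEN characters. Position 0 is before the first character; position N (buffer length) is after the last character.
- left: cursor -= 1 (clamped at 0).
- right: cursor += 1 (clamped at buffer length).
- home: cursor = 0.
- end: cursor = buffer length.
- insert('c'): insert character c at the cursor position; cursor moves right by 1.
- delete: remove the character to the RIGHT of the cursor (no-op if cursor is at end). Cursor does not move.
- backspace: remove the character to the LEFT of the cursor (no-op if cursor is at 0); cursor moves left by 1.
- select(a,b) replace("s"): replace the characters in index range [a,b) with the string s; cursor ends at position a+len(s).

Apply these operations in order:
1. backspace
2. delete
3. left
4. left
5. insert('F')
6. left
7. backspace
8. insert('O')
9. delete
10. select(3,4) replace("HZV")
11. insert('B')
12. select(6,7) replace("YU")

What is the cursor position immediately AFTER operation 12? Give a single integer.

After op 1 (backspace): buf='ELBM' cursor=0
After op 2 (delete): buf='LBM' cursor=0
After op 3 (left): buf='LBM' cursor=0
After op 4 (left): buf='LBM' cursor=0
After op 5 (insert('F')): buf='FLBM' cursor=1
After op 6 (left): buf='FLBM' cursor=0
After op 7 (backspace): buf='FLBM' cursor=0
After op 8 (insert('O')): buf='OFLBM' cursor=1
After op 9 (delete): buf='OLBM' cursor=1
After op 10 (select(3,4) replace("HZV")): buf='OLBHZV' cursor=6
After op 11 (insert('B')): buf='OLBHZVB' cursor=7
After op 12 (select(6,7) replace("YU")): buf='OLBHZVYU' cursor=8

Answer: 8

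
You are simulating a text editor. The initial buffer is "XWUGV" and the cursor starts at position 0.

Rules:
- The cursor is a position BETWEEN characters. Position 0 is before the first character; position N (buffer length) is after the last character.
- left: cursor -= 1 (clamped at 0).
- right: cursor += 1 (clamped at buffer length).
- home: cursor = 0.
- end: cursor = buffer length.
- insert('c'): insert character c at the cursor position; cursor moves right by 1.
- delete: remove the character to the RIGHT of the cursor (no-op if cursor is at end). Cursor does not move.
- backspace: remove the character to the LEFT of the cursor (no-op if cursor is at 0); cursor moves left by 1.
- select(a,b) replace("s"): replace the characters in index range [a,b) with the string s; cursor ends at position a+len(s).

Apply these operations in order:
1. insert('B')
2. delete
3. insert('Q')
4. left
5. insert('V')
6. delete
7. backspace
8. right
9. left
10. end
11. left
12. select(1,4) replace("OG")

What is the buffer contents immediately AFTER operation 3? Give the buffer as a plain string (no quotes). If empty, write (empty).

Answer: BQWUGV

Derivation:
After op 1 (insert('B')): buf='BXWUGV' cursor=1
After op 2 (delete): buf='BWUGV' cursor=1
After op 3 (insert('Q')): buf='BQWUGV' cursor=2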